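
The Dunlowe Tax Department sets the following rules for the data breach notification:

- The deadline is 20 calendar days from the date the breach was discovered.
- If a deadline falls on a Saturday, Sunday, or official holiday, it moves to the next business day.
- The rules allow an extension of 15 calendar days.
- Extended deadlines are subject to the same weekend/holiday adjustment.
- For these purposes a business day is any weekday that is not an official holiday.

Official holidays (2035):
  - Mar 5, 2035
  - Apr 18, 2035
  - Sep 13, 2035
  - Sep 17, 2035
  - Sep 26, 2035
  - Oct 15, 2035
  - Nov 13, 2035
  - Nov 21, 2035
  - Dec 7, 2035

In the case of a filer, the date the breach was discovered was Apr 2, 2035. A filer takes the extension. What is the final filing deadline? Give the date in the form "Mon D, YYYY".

May 8, 2035

Trigger date Apr 2, 2035 + 20 calendar days = Apr 22, 2035.
Apr 22, 2035 falls on a Sunday. Rolling to the next business day gives Apr 23, 2035, a Monday.
With the 15-day extension, Apr 23, 2035 becomes May 8, 2035.
May 8, 2035 falls on a Tuesday, which is a business day, so no adjustment is needed.
Final deadline: May 8, 2035.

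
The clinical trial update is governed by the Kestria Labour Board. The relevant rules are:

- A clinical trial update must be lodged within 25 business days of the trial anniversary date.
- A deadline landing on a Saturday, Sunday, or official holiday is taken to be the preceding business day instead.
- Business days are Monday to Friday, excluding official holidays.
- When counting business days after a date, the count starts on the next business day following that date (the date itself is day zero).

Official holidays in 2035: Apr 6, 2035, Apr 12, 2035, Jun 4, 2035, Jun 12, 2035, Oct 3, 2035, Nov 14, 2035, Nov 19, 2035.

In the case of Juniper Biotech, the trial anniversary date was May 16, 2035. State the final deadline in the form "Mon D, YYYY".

Jun 22, 2035

25 business days after May 16, 2035, excluding weekends and holidays, is Jun 22, 2035.
Jun 22, 2035 (Friday) is already a business day.
Deadline: Jun 22, 2035.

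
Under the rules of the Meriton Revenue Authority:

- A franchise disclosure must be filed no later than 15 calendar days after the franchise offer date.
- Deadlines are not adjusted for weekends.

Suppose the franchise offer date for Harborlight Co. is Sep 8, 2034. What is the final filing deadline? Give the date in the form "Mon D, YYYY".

Sep 23, 2034

From Sep 8, 2034, 15 calendar days later is Sep 23, 2034.
Sep 23, 2034 falls on a Saturday. The rules make no weekend/holiday allowance, so it remains Sep 23, 2034.
Deadline: Sep 23, 2034.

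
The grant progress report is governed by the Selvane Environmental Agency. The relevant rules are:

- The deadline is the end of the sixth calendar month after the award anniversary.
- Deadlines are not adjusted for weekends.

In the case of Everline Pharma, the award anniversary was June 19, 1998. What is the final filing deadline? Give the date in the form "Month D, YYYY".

The sixth month after June 19, 1998 is December 1998, whose last day is December 31, 1998.
December 31, 1998 is a Thursday; no weekend or holiday adjustment applies.
Final deadline: December 31, 1998.

December 31, 1998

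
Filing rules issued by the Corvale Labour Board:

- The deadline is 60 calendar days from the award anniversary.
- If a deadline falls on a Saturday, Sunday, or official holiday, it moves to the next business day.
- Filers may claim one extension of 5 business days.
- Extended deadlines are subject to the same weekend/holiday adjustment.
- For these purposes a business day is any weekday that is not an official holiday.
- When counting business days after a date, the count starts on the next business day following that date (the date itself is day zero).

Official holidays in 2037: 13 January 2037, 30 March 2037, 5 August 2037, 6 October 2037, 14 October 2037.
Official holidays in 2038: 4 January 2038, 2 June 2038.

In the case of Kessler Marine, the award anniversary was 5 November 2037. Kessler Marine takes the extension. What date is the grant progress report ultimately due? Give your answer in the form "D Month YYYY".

Trigger date 5 November 2037 + 60 calendar days = 4 January 2038.
4 January 2038 falls on a listed holiday. Rolling to the next business day gives 5 January 2038, a Tuesday.
Counting 5 further business days from 5 January 2038 reaches 12 January 2038.
Since 12 January 2038 is a Tuesday and not a holiday, the date is unchanged.
Final deadline: 12 January 2038.

12 January 2038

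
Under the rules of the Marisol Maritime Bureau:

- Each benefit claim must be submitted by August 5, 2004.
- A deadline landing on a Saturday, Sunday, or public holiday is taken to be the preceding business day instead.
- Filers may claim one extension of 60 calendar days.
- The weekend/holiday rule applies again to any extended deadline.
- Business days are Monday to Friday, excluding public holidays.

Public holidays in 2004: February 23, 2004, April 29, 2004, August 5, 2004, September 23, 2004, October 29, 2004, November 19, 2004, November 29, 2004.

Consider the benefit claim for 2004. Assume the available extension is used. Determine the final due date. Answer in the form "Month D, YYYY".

The stated deadline is August 5, 2004.
August 5, 2004 falls on a listed holiday. Rolling to the preceding business day gives August 4, 2004, a Wednesday.
Applying the 60-calendar-day extension: August 4, 2004 + 60 days = October 3, 2004.
October 3, 2004 is a Sunday, so it moves to the preceding business day, October 1, 2004 (Friday).
Deadline: October 1, 2004.

October 1, 2004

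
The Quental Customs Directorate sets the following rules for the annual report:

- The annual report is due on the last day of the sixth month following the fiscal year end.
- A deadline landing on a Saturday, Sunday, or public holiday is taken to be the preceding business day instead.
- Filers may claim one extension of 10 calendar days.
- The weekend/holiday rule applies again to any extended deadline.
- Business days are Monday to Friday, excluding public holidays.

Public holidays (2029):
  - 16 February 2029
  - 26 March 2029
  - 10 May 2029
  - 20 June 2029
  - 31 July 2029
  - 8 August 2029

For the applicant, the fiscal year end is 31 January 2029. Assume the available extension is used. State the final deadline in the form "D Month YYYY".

6 months after 31 January 2029 is July 2029; that month ends on 31 July 2029.
Because 31 July 2029 is a listed holiday, the deadline becomes 30 July 2029 (Monday).
Add the 10 calendar-day extension to 30 July 2029: 9 August 2029.
Since 9 August 2029 is a Thursday and not a holiday, the date is unchanged.
Deadline: 9 August 2029.

9 August 2029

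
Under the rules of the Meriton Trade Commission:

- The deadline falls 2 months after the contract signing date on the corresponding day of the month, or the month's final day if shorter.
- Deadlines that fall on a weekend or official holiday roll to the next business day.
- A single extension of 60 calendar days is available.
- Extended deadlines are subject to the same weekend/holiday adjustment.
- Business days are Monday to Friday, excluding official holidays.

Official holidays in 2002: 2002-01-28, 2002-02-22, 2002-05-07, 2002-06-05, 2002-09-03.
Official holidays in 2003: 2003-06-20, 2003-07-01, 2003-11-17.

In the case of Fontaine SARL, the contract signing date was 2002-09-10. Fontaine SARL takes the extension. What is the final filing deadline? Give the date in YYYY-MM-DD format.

2003-01-10

2 months after 2002-09-10, on the same day of the month, is 2002-11-10.
2002-11-10 is a Sunday, so it moves to the next business day, 2002-11-11 (Monday).
Applying the 60-calendar-day extension: 2002-11-11 + 60 days = 2003-01-10.
Since 2003-01-10 is a Friday and not a holiday, the date is unchanged.
Deadline: 2003-01-10.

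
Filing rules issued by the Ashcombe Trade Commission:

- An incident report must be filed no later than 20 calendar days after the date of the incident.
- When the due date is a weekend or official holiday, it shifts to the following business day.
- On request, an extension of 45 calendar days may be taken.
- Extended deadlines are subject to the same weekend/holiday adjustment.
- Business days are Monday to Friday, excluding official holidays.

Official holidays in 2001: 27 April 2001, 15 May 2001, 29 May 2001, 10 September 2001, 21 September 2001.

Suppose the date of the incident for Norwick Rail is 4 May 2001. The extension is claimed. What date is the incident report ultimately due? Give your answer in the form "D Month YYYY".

9 July 2001

20 calendar days after 4 May 2001 is 24 May 2001.
24 May 2001 falls on a Thursday, which is a business day, so no adjustment is needed.
With the 45-day extension, 24 May 2001 becomes 8 July 2001.
Because 8 July 2001 is a Sunday, the deadline becomes 9 July 2001 (Monday).
So the filing is due 9 July 2001.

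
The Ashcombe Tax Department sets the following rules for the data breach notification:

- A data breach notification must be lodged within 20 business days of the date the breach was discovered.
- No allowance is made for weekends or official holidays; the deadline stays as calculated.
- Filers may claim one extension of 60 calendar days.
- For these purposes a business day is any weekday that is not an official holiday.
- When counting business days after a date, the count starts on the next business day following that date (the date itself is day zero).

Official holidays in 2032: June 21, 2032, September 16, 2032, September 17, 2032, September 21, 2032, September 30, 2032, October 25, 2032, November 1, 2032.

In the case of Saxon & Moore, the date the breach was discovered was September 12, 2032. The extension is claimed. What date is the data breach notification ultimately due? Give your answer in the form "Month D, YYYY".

December 13, 2032

Counting 20 business days after September 12, 2032 (skipping weekends and listed holidays) reaches October 14, 2032.
October 14, 2032 is a Thursday; no weekend or holiday adjustment applies.
Applying the 60-calendar-day extension: October 14, 2032 + 60 days = December 13, 2032.
December 13, 2032 is a Monday; no weekend or holiday adjustment applies.
The final due date is December 13, 2032.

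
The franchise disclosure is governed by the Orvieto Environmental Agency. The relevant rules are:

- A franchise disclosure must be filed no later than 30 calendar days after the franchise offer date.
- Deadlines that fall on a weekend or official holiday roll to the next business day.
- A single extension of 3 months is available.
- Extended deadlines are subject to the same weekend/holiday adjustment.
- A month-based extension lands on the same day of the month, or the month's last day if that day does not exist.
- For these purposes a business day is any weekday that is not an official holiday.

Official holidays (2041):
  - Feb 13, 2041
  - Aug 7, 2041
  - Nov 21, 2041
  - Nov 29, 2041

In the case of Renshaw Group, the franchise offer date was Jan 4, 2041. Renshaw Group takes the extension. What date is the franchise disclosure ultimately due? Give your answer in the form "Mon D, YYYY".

May 6, 2041

30 calendar days after Jan 4, 2041 is Feb 3, 2041.
Feb 3, 2041 is a Sunday; the next business day is Feb 4, 2041 (Monday).
The 3 months extension carries Feb 4, 2041 to May 4, 2041.
May 4, 2041 falls on a Saturday. Rolling to the next business day gives May 6, 2041, a Monday.
Final deadline: May 6, 2041.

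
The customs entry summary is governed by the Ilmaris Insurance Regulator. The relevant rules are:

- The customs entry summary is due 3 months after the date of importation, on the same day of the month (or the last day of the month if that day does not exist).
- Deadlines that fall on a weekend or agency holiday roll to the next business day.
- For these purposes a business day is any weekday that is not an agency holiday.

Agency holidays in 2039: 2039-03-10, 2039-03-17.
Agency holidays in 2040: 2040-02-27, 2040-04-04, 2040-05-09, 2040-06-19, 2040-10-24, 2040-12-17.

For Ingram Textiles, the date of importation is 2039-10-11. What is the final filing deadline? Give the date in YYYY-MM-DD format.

2040-01-11

Moving 3 months forward from 2039-10-11 on the corresponding day gives 2040-01-11.
2040-01-11 (Wednesday) is already a business day.
Deadline: 2040-01-11.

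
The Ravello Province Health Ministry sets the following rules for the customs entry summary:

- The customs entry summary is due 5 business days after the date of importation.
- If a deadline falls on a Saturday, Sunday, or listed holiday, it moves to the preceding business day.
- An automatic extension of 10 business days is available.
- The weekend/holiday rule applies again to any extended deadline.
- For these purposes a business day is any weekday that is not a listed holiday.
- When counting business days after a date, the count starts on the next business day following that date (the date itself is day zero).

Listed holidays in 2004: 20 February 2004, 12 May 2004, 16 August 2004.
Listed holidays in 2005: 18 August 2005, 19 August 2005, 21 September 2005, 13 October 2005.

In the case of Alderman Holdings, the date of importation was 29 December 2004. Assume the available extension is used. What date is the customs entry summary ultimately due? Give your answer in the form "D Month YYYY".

5 business days after 29 December 2004, excluding weekends and holidays, is 5 January 2005.
5 January 2005 is a Wednesday and not a listed holiday, so it stands.
Applying the 10-business-day extension: 10 business days after 5 January 2005 is 19 January 2005.
19 January 2005 falls on a Wednesday, which is a business day, so no adjustment is needed.
The final due date is 19 January 2005.

19 January 2005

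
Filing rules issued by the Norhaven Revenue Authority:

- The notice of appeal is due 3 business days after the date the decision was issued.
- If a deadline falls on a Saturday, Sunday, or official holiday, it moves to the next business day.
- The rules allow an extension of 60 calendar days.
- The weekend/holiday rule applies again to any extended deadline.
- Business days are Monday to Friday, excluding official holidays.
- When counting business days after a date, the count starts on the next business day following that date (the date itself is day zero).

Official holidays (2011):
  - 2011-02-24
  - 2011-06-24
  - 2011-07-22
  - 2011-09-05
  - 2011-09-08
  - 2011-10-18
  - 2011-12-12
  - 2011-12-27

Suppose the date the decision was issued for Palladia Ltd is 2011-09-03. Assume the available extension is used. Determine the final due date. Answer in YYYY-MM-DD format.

2011-11-08

Starting the day after 2011-09-03 and counting 3 business days lands on 2011-09-09.
2011-09-09 is a Friday and not a listed holiday, so it stands.
Applying the 60-calendar-day extension: 2011-09-09 + 60 days = 2011-11-08.
Since 2011-11-08 is a Tuesday and not a holiday, the date is unchanged.
Deadline: 2011-11-08.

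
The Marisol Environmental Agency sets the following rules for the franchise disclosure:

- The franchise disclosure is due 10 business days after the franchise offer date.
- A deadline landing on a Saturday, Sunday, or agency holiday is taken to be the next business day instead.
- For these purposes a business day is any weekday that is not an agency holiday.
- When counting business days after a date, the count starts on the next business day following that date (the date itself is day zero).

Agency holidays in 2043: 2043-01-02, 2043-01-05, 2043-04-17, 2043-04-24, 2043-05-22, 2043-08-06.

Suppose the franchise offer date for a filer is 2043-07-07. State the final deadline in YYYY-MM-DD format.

10 business days after 2043-07-07, excluding weekends and holidays, is 2043-07-21.
2043-07-21 (Tuesday) is already a business day.
The final due date is 2043-07-21.

2043-07-21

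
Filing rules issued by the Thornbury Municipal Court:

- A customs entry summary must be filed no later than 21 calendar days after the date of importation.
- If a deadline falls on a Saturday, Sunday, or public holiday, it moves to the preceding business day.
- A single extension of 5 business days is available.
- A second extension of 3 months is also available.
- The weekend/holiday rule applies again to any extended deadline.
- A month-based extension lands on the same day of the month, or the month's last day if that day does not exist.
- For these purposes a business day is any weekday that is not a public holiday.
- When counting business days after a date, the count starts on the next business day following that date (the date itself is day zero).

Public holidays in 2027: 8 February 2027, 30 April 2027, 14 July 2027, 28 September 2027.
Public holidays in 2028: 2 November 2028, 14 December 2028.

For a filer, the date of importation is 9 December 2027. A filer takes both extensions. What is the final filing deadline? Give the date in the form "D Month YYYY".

6 April 2028

21 calendar days after 9 December 2027 is 30 December 2027.
30 December 2027 is a Thursday and not a listed holiday, so it stands.
Applying the 5-business-day extension: 5 business days after 30 December 2027 is 6 January 2028.
6 January 2028 is a Thursday and not a listed holiday, so it stands.
Add 3 months to 6 January 2028: 6 April 2028.
6 April 2028 falls on a Thursday, which is a business day, so no adjustment is needed.
Deadline: 6 April 2028.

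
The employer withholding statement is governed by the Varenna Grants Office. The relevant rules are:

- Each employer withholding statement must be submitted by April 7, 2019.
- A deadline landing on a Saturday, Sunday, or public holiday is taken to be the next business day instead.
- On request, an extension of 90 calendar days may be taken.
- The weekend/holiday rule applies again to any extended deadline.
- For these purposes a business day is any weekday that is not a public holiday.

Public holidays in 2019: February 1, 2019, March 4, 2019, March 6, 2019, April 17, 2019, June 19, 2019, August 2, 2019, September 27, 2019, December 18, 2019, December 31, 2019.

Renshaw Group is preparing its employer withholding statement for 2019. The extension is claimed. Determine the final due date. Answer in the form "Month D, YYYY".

The statutory due date is April 7, 2019.
April 7, 2019 falls on a Sunday. Rolling to the next business day gives April 8, 2019, a Monday.
Add the 90 calendar-day extension to April 8, 2019: July 7, 2019.
July 7, 2019 falls on a Sunday. Rolling to the next business day gives July 8, 2019, a Monday.
So the filing is due July 8, 2019.

July 8, 2019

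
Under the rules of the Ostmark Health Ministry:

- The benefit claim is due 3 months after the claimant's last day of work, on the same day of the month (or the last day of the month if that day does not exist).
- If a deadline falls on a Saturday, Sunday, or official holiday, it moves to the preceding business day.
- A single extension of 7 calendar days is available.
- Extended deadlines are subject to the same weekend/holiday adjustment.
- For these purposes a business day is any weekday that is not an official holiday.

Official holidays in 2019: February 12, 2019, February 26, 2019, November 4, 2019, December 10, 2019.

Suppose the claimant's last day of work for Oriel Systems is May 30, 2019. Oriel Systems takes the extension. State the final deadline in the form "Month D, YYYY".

3 months from May 30, 2019 is August 30, 2019.
August 30, 2019 falls on a Friday, which is a business day, so no adjustment is needed.
The 7-calendar-day extension moves the deadline from August 30, 2019 to September 6, 2019.
September 6, 2019 (Friday) is already a business day.
The final due date is September 6, 2019.

September 6, 2019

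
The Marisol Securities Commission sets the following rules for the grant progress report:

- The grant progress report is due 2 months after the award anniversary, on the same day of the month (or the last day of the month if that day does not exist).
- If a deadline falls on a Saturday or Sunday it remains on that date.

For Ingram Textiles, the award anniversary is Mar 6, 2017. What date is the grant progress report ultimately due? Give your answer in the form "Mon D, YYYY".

2 months after Mar 6, 2017, on the same day of the month, is May 6, 2017.
May 6, 2017 falls on a Saturday. The rules make no weekend/holiday allowance, so it remains May 6, 2017.
The final due date is May 6, 2017.

May 6, 2017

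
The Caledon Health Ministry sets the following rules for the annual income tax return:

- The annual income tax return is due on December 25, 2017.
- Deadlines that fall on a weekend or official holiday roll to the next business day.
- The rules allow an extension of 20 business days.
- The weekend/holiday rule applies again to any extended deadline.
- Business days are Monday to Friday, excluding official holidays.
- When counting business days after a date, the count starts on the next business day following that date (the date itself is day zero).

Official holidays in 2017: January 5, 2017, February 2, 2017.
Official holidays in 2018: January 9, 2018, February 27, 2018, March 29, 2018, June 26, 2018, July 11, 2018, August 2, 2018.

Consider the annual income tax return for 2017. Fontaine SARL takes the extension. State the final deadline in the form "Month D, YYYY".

The stated deadline is December 25, 2017.
December 25, 2017 (Monday) is already a business day.
Counting 20 further business days from December 25, 2017 reaches January 23, 2018.
Since January 23, 2018 is a Tuesday and not a holiday, the date is unchanged.
Final deadline: January 23, 2018.

January 23, 2018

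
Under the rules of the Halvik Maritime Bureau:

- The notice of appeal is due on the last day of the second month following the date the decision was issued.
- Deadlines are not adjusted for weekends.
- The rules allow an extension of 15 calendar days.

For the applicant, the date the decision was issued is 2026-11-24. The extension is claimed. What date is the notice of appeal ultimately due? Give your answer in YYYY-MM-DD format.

The second month after 2026-11-24 is January 2027, whose last day is 2027-01-31.
2027-01-31 falls on a Sunday. The rules make no weekend/holiday allowance, so it remains 2027-01-31.
Applying the 15-calendar-day extension: 2027-01-31 + 15 days = 2027-02-15.
2027-02-15 is a Monday; no weekend or holiday adjustment applies.
The final due date is 2027-02-15.

2027-02-15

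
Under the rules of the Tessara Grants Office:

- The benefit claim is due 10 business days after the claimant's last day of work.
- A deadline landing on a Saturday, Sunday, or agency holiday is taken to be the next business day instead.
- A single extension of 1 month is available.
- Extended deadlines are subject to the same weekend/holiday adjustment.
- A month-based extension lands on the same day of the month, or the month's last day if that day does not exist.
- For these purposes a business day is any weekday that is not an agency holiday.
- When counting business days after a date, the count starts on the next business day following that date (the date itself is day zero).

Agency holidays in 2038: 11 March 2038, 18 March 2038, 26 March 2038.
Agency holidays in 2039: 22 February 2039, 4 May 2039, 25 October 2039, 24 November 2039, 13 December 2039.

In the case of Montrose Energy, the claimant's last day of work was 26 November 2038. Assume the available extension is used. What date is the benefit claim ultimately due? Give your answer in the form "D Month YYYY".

Counting 10 business days after 26 November 2038 (skipping weekends and listed holidays) reaches 10 December 2038.
10 December 2038 falls on a Friday, which is a business day, so no adjustment is needed.
Add 1 month to 10 December 2038: 10 January 2039.
Since 10 January 2039 is a Monday and not a holiday, the date is unchanged.
The final due date is 10 January 2039.

10 January 2039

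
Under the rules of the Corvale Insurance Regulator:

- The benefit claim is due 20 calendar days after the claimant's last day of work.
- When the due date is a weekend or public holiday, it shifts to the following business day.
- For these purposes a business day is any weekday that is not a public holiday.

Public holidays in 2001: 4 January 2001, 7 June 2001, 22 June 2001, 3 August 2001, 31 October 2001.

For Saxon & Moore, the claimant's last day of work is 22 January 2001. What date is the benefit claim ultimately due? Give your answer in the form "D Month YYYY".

12 February 2001

20 calendar days after 22 January 2001 is 11 February 2001.
Because 11 February 2001 is a Sunday, the deadline becomes 12 February 2001 (Monday).
Deadline: 12 February 2001.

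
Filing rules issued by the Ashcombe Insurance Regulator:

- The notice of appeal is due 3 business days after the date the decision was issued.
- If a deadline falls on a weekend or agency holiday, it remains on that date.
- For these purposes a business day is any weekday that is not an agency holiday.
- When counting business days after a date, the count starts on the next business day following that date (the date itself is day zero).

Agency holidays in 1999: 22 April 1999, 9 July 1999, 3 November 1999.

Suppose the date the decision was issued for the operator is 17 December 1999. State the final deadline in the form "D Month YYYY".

22 December 1999

Counting 3 business days after 17 December 1999 (skipping weekends and listed holidays) reaches 22 December 1999.
No adjustment is made for weekends or holidays, so 22 December 1999 stands.
The final due date is 22 December 1999.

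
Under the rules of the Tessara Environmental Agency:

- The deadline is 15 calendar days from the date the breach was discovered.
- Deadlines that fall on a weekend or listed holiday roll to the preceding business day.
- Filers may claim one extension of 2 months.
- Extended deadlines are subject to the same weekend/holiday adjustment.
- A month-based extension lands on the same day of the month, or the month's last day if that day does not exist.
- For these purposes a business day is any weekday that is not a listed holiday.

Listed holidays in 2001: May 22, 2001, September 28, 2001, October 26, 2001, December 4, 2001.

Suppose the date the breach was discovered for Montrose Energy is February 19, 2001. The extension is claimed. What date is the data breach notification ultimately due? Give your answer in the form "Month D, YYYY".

From February 19, 2001, 15 calendar days later is March 6, 2001.
March 6, 2001 falls on a Tuesday, which is a business day, so no adjustment is needed.
Add 2 months to March 6, 2001: May 6, 2001.
May 6, 2001 falls on a Sunday. Rolling to the preceding business day gives May 4, 2001, a Friday.
Final deadline: May 4, 2001.

May 4, 2001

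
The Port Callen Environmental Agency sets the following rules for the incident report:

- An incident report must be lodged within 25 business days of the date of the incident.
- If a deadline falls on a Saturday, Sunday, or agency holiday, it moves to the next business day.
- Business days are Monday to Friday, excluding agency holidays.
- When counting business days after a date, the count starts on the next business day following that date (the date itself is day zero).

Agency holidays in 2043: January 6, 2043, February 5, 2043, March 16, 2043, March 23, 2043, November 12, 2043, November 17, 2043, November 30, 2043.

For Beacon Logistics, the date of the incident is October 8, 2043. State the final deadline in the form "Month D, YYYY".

25 business days after October 8, 2043, excluding weekends and holidays, is November 13, 2043.
Since November 13, 2043 is a Friday and not a holiday, the date is unchanged.
The final due date is November 13, 2043.

November 13, 2043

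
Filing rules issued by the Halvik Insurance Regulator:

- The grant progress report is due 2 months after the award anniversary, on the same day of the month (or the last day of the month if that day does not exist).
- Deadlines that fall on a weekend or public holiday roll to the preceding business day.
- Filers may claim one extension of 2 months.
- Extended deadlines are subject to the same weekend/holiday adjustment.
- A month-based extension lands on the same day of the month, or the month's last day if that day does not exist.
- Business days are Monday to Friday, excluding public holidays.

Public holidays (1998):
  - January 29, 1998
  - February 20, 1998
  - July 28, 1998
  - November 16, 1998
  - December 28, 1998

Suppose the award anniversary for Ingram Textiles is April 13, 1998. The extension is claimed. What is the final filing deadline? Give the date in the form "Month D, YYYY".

August 12, 1998

2 months from April 13, 1998 is June 13, 1998.
Because June 13, 1998 is a Saturday, the deadline becomes June 12, 1998 (Friday).
Applying the 2 months extension: 2 months after June 12, 1998 is August 12, 1998.
Since August 12, 1998 is a Wednesday and not a holiday, the date is unchanged.
Final deadline: August 12, 1998.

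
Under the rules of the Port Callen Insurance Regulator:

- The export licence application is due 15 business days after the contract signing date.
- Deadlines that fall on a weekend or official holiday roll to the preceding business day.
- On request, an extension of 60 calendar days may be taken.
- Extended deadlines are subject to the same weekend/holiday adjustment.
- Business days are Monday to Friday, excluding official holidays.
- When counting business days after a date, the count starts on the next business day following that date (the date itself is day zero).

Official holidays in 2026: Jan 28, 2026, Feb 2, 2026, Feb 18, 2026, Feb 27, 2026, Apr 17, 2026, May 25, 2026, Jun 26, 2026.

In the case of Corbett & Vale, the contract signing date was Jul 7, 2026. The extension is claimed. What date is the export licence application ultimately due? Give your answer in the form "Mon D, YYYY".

15 business days after Jul 7, 2026, excluding weekends and holidays, is Jul 28, 2026.
Jul 28, 2026 is a Tuesday and not a listed holiday, so it stands.
Applying the 60-calendar-day extension: Jul 28, 2026 + 60 days = Sep 26, 2026.
Because Sep 26, 2026 is a Saturday, the deadline becomes Sep 25, 2026 (Friday).
The final due date is Sep 25, 2026.

Sep 25, 2026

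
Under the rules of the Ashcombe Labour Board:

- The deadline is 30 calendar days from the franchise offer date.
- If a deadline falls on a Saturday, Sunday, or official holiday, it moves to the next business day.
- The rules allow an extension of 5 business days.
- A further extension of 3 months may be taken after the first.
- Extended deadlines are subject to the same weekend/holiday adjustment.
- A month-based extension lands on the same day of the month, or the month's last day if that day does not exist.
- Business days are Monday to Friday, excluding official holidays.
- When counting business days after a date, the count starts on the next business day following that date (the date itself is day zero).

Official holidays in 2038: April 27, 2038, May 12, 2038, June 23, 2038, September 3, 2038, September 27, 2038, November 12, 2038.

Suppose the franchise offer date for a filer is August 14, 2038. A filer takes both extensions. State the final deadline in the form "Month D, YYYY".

December 20, 2038

Adding 30 calendar days to August 14, 2038 gives September 13, 2038.
Since September 13, 2038 is a Monday and not a holiday, the date is unchanged.
Counting 5 further business days from September 13, 2038 reaches September 20, 2038.
September 20, 2038 falls on a Monday, which is a business day, so no adjustment is needed.
Applying the 3 months extension: 3 months after September 20, 2038 is December 20, 2038.
December 20, 2038 is a Monday and not a listed holiday, so it stands.
So the filing is due December 20, 2038.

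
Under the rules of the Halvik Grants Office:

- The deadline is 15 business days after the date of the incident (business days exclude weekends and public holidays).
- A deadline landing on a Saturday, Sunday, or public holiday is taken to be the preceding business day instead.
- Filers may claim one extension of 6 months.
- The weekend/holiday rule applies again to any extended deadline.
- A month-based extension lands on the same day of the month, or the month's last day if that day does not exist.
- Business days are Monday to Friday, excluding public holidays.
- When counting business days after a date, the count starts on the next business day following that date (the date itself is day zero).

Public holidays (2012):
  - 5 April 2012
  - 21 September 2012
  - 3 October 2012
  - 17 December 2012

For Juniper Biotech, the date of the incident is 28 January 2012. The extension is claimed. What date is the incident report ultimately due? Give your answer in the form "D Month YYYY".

17 August 2012

Starting the day after 28 January 2012 and counting 15 business days lands on 17 February 2012.
17 February 2012 falls on a Friday, which is a business day, so no adjustment is needed.
Applying the 6 months extension: 6 months after 17 February 2012 is 17 August 2012.
17 August 2012 (Friday) is already a business day.
Deadline: 17 August 2012.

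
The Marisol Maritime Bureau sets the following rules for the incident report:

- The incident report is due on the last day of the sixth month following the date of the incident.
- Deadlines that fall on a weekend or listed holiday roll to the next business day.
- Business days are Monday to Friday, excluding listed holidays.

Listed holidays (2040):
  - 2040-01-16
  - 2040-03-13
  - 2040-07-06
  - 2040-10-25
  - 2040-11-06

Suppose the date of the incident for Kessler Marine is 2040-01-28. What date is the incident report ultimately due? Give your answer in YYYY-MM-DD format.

The sixth month after 2040-01-28 is July 2040, whose last day is 2040-07-31.
2040-07-31 is a Tuesday and not a listed holiday, so it stands.
The final due date is 2040-07-31.

2040-07-31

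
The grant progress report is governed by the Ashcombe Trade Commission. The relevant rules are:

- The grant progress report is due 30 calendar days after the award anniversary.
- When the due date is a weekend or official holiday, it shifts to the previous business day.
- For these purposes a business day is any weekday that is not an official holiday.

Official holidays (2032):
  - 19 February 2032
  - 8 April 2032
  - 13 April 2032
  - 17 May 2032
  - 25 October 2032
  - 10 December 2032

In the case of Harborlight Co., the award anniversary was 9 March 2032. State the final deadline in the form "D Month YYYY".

30 calendar days after 9 March 2032 is 8 April 2032.
Because 8 April 2032 is a listed holiday, the deadline becomes 7 April 2032 (Wednesday).
Final deadline: 7 April 2032.

7 April 2032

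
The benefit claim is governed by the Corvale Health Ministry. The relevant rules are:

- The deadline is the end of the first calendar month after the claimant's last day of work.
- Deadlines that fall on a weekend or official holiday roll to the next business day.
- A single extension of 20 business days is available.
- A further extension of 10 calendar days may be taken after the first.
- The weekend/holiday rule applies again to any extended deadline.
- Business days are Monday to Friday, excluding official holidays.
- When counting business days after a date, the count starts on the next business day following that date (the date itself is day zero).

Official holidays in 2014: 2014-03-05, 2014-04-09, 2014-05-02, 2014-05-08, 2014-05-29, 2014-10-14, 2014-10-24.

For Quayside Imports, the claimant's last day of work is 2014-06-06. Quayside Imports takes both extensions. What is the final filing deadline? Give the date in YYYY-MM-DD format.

1 month after 2014-06-06 falls in July 2014; the last day of that month is 2014-07-31.
2014-07-31 falls on a Thursday, which is a business day, so no adjustment is needed.
Applying the 20-business-day extension: 20 business days after 2014-07-31 is 2014-08-28.
Since 2014-08-28 is a Thursday and not a holiday, the date is unchanged.
Add the 10 calendar-day extension to 2014-08-28: 2014-09-07.
2014-09-07 is a Sunday, so it moves to the next business day, 2014-09-08 (Monday).
Deadline: 2014-09-08.

2014-09-08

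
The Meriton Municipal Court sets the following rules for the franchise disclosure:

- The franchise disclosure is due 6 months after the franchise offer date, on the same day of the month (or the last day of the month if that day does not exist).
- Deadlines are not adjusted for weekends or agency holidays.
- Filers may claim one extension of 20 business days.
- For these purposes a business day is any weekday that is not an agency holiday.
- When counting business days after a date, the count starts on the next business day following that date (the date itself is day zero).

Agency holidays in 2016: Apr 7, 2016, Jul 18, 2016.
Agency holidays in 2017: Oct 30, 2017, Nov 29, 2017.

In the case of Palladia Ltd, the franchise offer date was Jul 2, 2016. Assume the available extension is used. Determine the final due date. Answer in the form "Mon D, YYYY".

Jan 30, 2017

Moving 6 months forward from Jul 2, 2016 on the corresponding day gives Jan 2, 2017.
No adjustment is made for weekends or holidays, so Jan 2, 2017 stands.
Counting 20 further business days from Jan 2, 2017 reaches Jan 30, 2017.
Jan 30, 2017 is a Monday; no weekend or holiday adjustment applies.
Deadline: Jan 30, 2017.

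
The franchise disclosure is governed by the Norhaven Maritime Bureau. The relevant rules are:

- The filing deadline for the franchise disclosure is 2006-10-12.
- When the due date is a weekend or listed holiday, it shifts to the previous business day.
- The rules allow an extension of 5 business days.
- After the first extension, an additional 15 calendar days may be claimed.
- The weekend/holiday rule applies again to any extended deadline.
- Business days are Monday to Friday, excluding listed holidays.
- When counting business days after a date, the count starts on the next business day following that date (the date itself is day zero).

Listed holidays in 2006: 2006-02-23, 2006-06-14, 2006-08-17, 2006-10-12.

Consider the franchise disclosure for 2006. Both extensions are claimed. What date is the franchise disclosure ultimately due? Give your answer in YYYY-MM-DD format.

2006-11-03

The stated deadline is 2006-10-12.
Because 2006-10-12 is a listed holiday, the deadline becomes 2006-10-11 (Wednesday).
Applying the 5-business-day extension: 5 business days after 2006-10-11 is 2006-10-19.
2006-10-19 (Thursday) is already a business day.
The 15-calendar-day extension moves the deadline from 2006-10-19 to 2006-11-03.
Since 2006-11-03 is a Friday and not a holiday, the date is unchanged.
So the filing is due 2006-11-03.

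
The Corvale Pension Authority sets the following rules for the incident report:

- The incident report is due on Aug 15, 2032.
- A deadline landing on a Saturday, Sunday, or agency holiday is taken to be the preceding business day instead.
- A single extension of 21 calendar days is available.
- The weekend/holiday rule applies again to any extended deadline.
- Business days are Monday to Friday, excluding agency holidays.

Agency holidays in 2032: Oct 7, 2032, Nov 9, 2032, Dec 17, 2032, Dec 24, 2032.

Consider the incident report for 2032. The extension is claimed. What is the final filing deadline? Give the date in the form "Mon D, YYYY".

The statutory due date is Aug 15, 2032.
Because Aug 15, 2032 is a Sunday, the deadline becomes Aug 13, 2032 (Friday).
Add the 21 calendar-day extension to Aug 13, 2032: Sep 3, 2032.
Sep 3, 2032 (Friday) is already a business day.
Final deadline: Sep 3, 2032.

Sep 3, 2032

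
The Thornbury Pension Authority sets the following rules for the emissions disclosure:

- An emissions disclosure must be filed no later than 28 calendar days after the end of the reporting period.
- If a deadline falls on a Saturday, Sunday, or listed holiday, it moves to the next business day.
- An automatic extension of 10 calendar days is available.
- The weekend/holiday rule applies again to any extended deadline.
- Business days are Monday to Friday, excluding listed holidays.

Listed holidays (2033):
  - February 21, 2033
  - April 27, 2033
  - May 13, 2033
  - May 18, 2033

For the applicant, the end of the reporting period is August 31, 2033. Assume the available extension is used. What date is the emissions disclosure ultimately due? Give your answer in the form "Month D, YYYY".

Adding 28 calendar days to August 31, 2033 gives September 28, 2033.
Since September 28, 2033 is a Wednesday and not a holiday, the date is unchanged.
Applying the 10-calendar-day extension: September 28, 2033 + 10 days = October 8, 2033.
Because October 8, 2033 is a Saturday, the deadline becomes October 10, 2033 (Monday).
Final deadline: October 10, 2033.

October 10, 2033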